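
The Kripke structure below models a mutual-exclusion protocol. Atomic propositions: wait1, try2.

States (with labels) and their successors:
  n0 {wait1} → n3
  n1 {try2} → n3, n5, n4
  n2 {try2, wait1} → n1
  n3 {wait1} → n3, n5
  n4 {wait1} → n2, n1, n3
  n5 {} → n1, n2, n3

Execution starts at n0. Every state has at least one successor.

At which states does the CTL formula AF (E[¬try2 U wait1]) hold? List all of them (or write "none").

States satisfying E[¬try2 U wait1]: {n0, n2, n3, n4, n5}.
States satisfying AF (E[¬try2 U wait1]): {n0, n1, n2, n3, n4, n5}.

{n0, n1, n2, n3, n4, n5}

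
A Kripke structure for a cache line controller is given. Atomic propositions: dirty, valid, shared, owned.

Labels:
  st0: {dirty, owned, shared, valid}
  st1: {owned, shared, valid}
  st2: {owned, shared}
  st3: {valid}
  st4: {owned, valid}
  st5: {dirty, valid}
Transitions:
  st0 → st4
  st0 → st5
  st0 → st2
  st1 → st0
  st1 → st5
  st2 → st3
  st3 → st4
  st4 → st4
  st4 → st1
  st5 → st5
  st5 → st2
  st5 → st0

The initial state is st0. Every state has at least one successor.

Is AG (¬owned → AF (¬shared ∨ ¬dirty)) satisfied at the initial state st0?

Yes

States satisfying ¬owned → AF (¬shared ∨ ¬dirty): {st0, st1, st2, st3, st4, st5}.
States satisfying AG (¬owned → AF (¬shared ∨ ¬dirty)): {st0, st1, st2, st3, st4, st5}.
Every state reachable from st0 satisfies ¬owned → AF (¬shared ∨ ¬dirty).
st0 ∈ Sat(AG (¬owned → AF (¬shared ∨ ¬dirty))).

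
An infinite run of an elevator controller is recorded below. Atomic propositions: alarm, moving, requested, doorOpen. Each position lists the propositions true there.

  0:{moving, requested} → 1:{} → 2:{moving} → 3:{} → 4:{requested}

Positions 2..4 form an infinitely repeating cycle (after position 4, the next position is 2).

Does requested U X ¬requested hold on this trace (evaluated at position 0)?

Walking from position 0: X ¬requested first holds at position 0, and requested holds at every earlier position along the way, so requested U X ¬requested holds.

Yes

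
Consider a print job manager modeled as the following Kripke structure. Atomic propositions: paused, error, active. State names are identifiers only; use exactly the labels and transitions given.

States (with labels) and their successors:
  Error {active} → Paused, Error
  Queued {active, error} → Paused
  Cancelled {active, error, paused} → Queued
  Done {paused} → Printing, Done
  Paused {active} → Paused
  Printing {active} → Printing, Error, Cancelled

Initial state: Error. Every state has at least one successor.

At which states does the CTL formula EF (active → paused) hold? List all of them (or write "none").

States satisfying active → paused: {Cancelled, Done}.
States satisfying EF (active → paused): {Cancelled, Done, Printing}.

{Cancelled, Done, Printing}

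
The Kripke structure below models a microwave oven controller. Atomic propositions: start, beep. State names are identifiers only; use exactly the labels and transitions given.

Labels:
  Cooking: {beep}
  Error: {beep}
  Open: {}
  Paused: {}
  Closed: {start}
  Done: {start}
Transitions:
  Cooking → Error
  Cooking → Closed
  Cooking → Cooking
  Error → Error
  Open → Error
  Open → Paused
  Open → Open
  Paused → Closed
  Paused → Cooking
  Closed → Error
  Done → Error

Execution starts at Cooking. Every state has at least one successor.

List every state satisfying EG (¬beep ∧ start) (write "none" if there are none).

States satisfying ¬beep ∧ start: {Closed, Done}.
States satisfying EG (¬beep ∧ start): ∅.

none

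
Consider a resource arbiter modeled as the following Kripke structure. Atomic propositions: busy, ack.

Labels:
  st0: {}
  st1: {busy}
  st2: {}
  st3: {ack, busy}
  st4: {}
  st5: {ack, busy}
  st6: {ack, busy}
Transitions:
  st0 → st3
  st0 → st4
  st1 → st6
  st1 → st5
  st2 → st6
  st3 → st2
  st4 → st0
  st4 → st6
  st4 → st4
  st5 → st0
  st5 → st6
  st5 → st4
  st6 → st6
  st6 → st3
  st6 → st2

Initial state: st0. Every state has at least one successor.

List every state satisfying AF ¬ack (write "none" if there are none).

{st0, st1, st2, st3, st4}

States satisfying ¬ack: {st0, st1, st2, st4}.
States satisfying AF ¬ack: {st0, st1, st2, st3, st4}.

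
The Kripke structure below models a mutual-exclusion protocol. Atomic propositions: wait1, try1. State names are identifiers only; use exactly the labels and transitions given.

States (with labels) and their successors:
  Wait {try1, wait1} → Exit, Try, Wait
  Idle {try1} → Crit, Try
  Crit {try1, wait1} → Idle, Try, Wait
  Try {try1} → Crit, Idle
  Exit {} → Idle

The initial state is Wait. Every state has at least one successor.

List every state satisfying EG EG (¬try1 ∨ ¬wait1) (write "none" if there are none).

States satisfying EG (¬try1 ∨ ¬wait1): {Idle, Try, Exit}.
States satisfying EG EG (¬try1 ∨ ¬wait1): {Idle, Try, Exit}.

{Idle, Try, Exit}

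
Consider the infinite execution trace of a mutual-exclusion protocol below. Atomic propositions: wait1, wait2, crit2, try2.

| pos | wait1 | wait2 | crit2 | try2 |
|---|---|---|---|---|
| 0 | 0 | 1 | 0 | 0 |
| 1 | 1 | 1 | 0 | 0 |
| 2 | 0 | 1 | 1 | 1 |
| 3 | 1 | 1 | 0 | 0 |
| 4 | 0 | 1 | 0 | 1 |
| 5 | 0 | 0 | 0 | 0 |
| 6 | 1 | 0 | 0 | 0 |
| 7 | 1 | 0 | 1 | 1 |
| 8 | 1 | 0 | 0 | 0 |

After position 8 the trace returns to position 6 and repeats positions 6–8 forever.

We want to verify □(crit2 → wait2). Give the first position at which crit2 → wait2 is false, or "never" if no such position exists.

7

Check crit2 → wait2 at each position in order: 0 ✓, 1 ✓, 2 ✓, 3 ✓, 4 ✓, 5 ✓, 6 ✓.
At position 7 the labels are {crit2, try2, wait1}, so crit2 → wait2 is false there. This is the first violation.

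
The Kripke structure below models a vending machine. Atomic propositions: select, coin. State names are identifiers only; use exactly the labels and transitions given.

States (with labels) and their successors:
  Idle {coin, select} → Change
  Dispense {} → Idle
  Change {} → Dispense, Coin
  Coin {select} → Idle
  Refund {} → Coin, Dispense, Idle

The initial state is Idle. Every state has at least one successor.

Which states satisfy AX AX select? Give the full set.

States satisfying AX select: {Dispense, Coin}.
States satisfying AX AX select: {Change}.

{Change}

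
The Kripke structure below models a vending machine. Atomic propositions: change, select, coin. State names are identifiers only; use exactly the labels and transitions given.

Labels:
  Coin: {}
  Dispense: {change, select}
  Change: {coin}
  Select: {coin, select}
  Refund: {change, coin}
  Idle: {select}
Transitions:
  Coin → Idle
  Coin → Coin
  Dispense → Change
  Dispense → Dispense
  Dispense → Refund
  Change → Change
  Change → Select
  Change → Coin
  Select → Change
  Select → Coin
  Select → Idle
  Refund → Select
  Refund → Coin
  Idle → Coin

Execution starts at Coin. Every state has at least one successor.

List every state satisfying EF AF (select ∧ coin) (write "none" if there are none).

States satisfying AF (select ∧ coin): {Select}.
States satisfying EF AF (select ∧ coin): {Dispense, Change, Select, Refund}.

{Dispense, Change, Select, Refund}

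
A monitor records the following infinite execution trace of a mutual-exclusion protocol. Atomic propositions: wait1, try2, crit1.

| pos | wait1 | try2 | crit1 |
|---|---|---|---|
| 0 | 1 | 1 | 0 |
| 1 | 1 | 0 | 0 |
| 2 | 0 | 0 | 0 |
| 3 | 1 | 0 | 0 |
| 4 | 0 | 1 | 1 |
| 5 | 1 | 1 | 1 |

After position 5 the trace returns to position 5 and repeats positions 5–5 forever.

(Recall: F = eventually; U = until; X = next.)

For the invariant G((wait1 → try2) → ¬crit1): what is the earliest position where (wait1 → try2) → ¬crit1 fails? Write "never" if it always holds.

4

Check (wait1 → try2) → ¬crit1 at each position in order: 0 ✓, 1 ✓, 2 ✓, 3 ✓.
At position 4 the labels are {crit1, try2}, so (wait1 → try2) → ¬crit1 is false there. This is the first violation.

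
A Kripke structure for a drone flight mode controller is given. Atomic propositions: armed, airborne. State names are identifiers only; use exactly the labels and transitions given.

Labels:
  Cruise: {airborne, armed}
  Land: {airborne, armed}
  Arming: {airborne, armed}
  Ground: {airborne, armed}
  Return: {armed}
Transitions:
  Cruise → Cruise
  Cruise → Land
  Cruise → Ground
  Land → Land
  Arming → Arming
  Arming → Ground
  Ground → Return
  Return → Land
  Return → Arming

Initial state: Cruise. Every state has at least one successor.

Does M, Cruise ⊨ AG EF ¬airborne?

States satisfying EF ¬airborne: {Cruise, Arming, Ground, Return}.
States satisfying AG EF ¬airborne: ∅.
Land is reachable from Cruise and violates EF ¬airborne, so AG fails at Cruise.
Cruise ∉ Sat(AG EF ¬airborne).

Violated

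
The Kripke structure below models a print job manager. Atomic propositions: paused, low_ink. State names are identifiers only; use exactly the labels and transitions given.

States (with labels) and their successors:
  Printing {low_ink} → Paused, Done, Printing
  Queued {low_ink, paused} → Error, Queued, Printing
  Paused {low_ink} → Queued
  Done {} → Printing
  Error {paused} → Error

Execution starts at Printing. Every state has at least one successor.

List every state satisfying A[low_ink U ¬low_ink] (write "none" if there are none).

States satisfying low_ink: {Printing, Queued, Paused}.
States satisfying ¬low_ink: {Done, Error}.
States satisfying A[low_ink U ¬low_ink]: {Done, Error}.

{Done, Error}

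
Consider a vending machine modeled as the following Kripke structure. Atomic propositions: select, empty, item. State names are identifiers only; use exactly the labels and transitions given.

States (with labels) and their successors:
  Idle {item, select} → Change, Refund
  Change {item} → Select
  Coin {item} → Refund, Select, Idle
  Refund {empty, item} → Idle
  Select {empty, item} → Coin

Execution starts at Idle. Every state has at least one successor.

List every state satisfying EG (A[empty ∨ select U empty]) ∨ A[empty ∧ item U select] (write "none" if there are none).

States satisfying A[empty ∨ select U empty]: {Refund, Select}.
States satisfying EG (A[empty ∨ select U empty]): ∅.
States satisfying empty ∧ item: {Refund, Select}.
States satisfying select: {Idle}.
States satisfying A[empty ∧ item U select]: {Idle, Refund}.
States satisfying EG (A[empty ∨ select U empty]) ∨ A[empty ∧ item U select]: {Idle, Refund}.

{Idle, Refund}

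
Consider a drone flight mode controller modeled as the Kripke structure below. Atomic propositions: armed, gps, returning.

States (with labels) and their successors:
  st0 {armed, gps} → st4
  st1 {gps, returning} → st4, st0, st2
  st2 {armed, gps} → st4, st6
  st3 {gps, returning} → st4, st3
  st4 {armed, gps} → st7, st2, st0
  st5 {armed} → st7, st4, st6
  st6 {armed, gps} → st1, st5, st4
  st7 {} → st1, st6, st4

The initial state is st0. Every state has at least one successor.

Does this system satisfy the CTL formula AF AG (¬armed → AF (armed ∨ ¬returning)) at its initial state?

States satisfying AG (¬armed → AF (armed ∨ ¬returning)): {st0, st1, st2, st4, st5, st6, st7}.
States satisfying AF AG (¬armed → AF (armed ∨ ¬returning)): {st0, st1, st2, st4, st5, st6, st7}.
st0 ∈ Sat(AF AG (¬armed → AF (armed ∨ ¬returning))).

Holds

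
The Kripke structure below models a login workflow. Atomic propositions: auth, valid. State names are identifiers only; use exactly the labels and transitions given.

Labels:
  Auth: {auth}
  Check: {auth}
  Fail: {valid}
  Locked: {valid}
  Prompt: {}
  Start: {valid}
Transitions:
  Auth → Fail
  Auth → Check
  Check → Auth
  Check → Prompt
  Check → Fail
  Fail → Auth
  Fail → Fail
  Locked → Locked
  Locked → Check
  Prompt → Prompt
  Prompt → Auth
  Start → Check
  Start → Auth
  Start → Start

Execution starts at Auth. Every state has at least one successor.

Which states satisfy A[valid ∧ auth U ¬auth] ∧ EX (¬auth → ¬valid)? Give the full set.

{Fail, Locked, Prompt, Start}

States satisfying valid ∧ auth: ∅.
States satisfying ¬auth: {Fail, Locked, Prompt, Start}.
States satisfying A[valid ∧ auth U ¬auth]: {Fail, Locked, Prompt, Start}.
States satisfying ¬auth → ¬valid: {Auth, Check, Prompt}.
States satisfying EX (¬auth → ¬valid): {Auth, Check, Fail, Locked, Prompt, Start}.
States satisfying A[valid ∧ auth U ¬auth] ∧ EX (¬auth → ¬valid): {Fail, Locked, Prompt, Start}.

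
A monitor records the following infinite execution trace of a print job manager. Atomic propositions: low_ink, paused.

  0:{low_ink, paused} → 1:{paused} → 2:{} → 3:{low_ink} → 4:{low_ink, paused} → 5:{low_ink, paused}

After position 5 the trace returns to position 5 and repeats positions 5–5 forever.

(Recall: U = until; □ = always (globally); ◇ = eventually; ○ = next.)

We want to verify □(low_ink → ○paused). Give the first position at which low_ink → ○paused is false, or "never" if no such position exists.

never

low_ink → ○paused holds at every position 0..5, and those are all the positions the trace ever visits, so the invariant □(low_ink → ○paused) is never violated.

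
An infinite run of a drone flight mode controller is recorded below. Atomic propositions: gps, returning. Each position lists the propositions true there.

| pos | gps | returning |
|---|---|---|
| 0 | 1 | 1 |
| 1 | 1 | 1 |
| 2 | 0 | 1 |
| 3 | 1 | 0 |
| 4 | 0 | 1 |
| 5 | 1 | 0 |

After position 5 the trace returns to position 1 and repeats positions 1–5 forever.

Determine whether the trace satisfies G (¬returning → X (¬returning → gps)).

¬returning → X (¬returning → gps) holds at every position 0..5, and those are all positions ever visited, so G (¬returning → X (¬returning → gps)) holds.
Positions where ¬returning holds: 3, 5.
Check X (¬returning → gps) at each: 3→ok, 5→ok.

Yes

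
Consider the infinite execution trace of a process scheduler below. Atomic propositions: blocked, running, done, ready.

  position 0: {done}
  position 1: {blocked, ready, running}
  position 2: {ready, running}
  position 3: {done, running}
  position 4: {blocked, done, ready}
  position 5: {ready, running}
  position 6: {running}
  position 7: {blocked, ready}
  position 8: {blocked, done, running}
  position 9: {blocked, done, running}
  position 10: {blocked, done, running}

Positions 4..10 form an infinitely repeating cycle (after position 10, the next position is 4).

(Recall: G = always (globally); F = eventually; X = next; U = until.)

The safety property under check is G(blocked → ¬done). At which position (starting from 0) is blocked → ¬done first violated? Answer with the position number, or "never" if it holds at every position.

4

Check blocked → ¬done at each position in order: 0 ✓, 1 ✓, 2 ✓, 3 ✓.
At position 4 the labels are {blocked, done, ready}, so blocked → ¬done is false there. This is the first violation.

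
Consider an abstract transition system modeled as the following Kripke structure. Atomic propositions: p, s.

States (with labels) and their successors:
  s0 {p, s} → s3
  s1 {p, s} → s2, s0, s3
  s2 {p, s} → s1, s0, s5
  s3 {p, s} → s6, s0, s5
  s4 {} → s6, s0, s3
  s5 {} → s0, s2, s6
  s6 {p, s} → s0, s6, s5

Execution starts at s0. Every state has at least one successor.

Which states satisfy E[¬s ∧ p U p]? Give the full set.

States satisfying ¬s ∧ p: ∅.
States satisfying p: {s0, s1, s2, s3, s6}.
States satisfying E[¬s ∧ p U p]: {s0, s1, s2, s3, s6}.

{s0, s1, s2, s3, s6}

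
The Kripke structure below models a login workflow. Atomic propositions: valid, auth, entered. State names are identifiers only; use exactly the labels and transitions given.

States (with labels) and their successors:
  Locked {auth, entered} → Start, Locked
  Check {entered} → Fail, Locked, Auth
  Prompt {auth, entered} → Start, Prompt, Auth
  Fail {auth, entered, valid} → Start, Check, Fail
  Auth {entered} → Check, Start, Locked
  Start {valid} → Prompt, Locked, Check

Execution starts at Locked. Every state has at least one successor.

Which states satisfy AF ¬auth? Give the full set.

States satisfying ¬auth: {Check, Auth, Start}.
States satisfying AF ¬auth: {Check, Auth, Start}.

{Check, Auth, Start}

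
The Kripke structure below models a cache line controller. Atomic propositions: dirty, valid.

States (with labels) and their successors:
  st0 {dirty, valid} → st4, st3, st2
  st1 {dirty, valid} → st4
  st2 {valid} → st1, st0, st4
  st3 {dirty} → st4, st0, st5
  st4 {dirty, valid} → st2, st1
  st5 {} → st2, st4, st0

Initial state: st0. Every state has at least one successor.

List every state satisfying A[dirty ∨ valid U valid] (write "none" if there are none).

{st0, st1, st2, st4}

States satisfying dirty ∨ valid: {st0, st1, st2, st3, st4}.
States satisfying valid: {st0, st1, st2, st4}.
States satisfying A[dirty ∨ valid U valid]: {st0, st1, st2, st4}.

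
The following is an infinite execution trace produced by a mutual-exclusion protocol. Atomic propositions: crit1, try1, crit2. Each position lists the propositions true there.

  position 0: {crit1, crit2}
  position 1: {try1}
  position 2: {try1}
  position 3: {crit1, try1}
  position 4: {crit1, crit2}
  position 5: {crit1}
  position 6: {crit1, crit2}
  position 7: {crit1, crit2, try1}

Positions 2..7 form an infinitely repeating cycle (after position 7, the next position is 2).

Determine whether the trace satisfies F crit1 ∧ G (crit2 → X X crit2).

Violated

crit1 holds at position 0, which is reachable from 0, so F crit1 holds.
crit2 → X X crit2 must hold at every position from 0 onward. It fails at position 0, so G (crit2 → X X crit2) is false.
Positions where crit2 holds: 0, 4, 6, 7.
Check X X crit2 at each: 0→fails, 4→ok, 6→fails, 7→fails.
At position 0: F crit1 is true; G (crit2 → X X crit2) is false; so F crit1 ∧ G (crit2 → X X crit2) is false.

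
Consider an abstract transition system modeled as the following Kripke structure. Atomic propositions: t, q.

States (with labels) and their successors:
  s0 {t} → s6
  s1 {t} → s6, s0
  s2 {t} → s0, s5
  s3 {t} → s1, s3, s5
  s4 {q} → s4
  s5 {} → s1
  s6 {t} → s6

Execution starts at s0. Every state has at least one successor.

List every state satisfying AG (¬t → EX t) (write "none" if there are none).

States satisfying ¬t → EX t: {s0, s1, s2, s3, s5, s6}.
States satisfying AG (¬t → EX t): {s0, s1, s2, s3, s5, s6}.

{s0, s1, s2, s3, s5, s6}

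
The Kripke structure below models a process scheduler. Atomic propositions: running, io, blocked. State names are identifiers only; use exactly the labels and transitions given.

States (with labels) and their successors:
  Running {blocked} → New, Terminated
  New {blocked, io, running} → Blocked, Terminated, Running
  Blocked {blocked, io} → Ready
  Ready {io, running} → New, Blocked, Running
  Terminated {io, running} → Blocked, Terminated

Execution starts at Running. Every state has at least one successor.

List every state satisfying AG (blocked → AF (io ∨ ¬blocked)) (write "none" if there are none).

States satisfying blocked → AF (io ∨ ¬blocked): {Running, New, Blocked, Ready, Terminated}.
States satisfying AG (blocked → AF (io ∨ ¬blocked)): {Running, New, Blocked, Ready, Terminated}.

{Running, New, Blocked, Ready, Terminated}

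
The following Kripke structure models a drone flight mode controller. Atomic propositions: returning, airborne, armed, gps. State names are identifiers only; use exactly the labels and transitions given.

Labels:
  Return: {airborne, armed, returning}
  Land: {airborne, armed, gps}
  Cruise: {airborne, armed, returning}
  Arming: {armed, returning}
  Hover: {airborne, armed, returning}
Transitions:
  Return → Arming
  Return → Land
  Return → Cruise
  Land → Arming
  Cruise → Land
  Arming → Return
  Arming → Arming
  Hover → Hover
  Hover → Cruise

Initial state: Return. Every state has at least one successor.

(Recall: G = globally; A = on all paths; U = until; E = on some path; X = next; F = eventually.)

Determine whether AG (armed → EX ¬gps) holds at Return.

Does not hold

States satisfying armed → EX ¬gps: {Return, Land, Arming, Hover}.
States satisfying AG (armed → EX ¬gps): ∅.
Cruise is reachable from Return and violates armed → EX ¬gps, so AG fails at Return.
Return ∉ Sat(AG (armed → EX ¬gps)).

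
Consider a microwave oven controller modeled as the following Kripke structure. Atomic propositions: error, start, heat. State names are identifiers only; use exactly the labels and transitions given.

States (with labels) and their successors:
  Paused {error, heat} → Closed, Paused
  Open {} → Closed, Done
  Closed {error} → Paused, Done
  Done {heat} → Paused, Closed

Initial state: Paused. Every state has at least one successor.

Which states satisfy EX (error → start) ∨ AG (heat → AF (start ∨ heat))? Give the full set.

{Paused, Open, Closed, Done}

States satisfying error → start: {Open, Done}.
States satisfying EX (error → start): {Open, Closed}.
States satisfying heat → AF (start ∨ heat): {Paused, Open, Closed, Done}.
States satisfying AG (heat → AF (start ∨ heat)): {Paused, Open, Closed, Done}.
States satisfying EX (error → start) ∨ AG (heat → AF (start ∨ heat)): {Paused, Open, Closed, Done}.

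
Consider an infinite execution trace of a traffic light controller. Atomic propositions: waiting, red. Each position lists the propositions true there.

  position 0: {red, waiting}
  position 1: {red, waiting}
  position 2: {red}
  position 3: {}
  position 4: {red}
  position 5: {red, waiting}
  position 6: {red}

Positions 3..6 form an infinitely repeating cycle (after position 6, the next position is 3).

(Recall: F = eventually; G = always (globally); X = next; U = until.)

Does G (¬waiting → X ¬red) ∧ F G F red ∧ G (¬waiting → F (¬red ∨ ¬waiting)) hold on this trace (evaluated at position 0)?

¬waiting → F (¬red ∨ ¬waiting) holds at every position 0..6, and those are all positions ever visited, so G (¬waiting → F (¬red ∨ ¬waiting)) holds.
Positions where ¬waiting holds: 2, 3, 4, 6.
Check F (¬red ∨ ¬waiting) at each: 2→ok, 3→ok, 4→ok, 6→ok.
At position 0: G (¬waiting → X ¬red) ∧ F G F red is false; G (¬waiting → F (¬red ∨ ¬waiting)) is true; so G (¬waiting → X ¬red) ∧ F G F red ∧ G (¬waiting → F (¬red ∨ ¬waiting)) is false.

Violated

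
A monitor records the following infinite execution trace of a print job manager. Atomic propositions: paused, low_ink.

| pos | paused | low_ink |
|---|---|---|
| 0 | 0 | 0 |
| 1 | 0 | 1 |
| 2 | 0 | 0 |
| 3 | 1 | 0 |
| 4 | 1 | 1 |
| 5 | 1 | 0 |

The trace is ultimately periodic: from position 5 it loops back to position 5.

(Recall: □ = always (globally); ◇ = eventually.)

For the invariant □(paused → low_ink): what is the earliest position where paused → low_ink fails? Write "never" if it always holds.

Check paused → low_ink at each position in order: 0 ✓, 1 ✓, 2 ✓.
At position 3 the labels are {paused}, so paused → low_ink is false there. This is the first violation.

3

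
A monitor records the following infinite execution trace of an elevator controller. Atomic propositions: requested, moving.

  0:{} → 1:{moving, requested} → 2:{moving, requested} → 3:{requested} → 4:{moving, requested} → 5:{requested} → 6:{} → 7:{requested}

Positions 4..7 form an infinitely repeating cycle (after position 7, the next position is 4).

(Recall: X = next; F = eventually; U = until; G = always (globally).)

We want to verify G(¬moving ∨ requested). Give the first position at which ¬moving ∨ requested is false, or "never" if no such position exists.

never

¬moving ∨ requested holds at every position 0..7, and those are all the positions the trace ever visits, so the invariant G(¬moving ∨ requested) is never violated.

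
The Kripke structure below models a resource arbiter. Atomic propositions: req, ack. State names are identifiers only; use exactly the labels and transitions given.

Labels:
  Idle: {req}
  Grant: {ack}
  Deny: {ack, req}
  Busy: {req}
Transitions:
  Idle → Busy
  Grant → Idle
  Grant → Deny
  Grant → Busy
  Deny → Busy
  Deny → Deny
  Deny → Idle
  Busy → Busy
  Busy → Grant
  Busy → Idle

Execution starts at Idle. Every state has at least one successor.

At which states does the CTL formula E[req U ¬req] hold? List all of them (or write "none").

{Idle, Grant, Deny, Busy}

States satisfying req: {Idle, Deny, Busy}.
States satisfying ¬req: {Grant}.
States satisfying E[req U ¬req]: {Idle, Grant, Deny, Busy}.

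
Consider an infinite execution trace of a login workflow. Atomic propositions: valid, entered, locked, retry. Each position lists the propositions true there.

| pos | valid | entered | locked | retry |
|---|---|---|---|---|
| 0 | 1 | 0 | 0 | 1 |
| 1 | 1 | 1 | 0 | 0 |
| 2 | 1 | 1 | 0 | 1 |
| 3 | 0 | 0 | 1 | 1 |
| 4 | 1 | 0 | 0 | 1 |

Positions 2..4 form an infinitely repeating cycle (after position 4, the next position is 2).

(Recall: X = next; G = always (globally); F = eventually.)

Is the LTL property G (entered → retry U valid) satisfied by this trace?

entered → retry U valid holds at every position 0..4, and those are all positions ever visited, so G (entered → retry U valid) holds.
Positions where entered holds: 1, 2.
Check retry U valid at each: 1→ok, 2→ok.

Holds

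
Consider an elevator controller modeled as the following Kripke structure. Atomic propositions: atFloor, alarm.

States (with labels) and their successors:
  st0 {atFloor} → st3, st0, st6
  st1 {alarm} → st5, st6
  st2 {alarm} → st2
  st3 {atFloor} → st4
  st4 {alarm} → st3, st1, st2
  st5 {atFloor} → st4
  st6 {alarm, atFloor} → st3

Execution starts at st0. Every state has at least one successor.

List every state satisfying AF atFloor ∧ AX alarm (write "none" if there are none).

{st3, st5}

States satisfying atFloor: {st0, st3, st5, st6}.
States satisfying AF atFloor: {st0, st1, st3, st5, st6}.
States satisfying alarm: {st1, st2, st4, st6}.
States satisfying AX alarm: {st2, st3, st5}.
States satisfying AF atFloor ∧ AX alarm: {st3, st5}.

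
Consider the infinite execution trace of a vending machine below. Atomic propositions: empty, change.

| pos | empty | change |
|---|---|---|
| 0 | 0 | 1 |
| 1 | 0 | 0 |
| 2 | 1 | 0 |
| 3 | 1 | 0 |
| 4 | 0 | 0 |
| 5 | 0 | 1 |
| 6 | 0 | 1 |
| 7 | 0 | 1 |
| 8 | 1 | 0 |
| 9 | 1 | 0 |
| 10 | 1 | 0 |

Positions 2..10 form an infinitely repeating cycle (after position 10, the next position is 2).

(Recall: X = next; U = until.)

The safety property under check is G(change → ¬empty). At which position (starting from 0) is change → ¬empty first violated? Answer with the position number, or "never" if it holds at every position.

never

change → ¬empty holds at every position 0..10, and those are all the positions the trace ever visits, so the invariant G(change → ¬empty) is never violated.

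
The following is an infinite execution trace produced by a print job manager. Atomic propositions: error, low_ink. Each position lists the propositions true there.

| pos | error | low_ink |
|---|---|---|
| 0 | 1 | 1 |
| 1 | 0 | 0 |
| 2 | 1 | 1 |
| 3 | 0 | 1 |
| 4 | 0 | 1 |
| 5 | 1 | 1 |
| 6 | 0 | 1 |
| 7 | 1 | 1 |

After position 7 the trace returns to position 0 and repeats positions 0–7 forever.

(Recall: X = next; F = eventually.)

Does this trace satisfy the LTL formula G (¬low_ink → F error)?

Holds

¬low_ink → F error holds at every position 0..7, and those are all positions ever visited, so G (¬low_ink → F error) holds.
Positions where ¬low_ink holds: 1.
Check F error at each: 1→ok.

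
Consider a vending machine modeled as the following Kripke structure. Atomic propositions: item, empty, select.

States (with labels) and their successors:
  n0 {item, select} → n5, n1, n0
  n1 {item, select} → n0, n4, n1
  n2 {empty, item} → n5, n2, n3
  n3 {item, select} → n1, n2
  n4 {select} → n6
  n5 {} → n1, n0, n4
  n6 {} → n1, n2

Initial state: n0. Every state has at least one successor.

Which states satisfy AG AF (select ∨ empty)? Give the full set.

{n0, n1, n2, n3, n4, n5, n6}

States satisfying AF (select ∨ empty): {n0, n1, n2, n3, n4, n5, n6}.
States satisfying AG AF (select ∨ empty): {n0, n1, n2, n3, n4, n5, n6}.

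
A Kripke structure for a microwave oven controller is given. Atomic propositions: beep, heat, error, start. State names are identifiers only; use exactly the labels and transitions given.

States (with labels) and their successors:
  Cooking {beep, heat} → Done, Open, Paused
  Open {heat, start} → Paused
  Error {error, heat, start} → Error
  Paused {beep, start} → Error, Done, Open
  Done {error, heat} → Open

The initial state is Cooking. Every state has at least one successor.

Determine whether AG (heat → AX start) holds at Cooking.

States satisfying heat → AX start: {Open, Error, Paused, Done}.
States satisfying AG (heat → AX start): {Open, Error, Paused, Done}.
Cooking is reachable from Cooking and violates heat → AX start, so AG fails at Cooking.
Cooking ∉ Sat(AG (heat → AX start)).

Does not hold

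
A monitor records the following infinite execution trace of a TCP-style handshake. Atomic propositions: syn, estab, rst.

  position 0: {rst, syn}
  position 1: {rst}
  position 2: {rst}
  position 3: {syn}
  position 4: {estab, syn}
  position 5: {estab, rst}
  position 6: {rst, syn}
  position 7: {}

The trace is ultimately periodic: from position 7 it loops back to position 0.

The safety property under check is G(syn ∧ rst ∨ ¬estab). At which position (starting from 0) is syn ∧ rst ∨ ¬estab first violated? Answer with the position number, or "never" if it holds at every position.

Check syn ∧ rst ∨ ¬estab at each position in order: 0 ✓, 1 ✓, 2 ✓, 3 ✓.
At position 4 the labels are {estab, syn}, so syn ∧ rst ∨ ¬estab is false there. This is the first violation.

4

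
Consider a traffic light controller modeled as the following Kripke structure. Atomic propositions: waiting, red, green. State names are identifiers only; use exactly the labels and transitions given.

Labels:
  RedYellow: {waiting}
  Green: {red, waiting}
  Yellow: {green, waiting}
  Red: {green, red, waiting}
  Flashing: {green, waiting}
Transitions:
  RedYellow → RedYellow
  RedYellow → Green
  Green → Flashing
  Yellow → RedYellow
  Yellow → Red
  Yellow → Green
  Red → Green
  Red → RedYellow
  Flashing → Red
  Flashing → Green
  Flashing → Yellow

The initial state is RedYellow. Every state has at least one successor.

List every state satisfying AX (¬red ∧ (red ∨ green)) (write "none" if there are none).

States satisfying ¬red ∧ (red ∨ green): {Yellow, Flashing}.
States satisfying AX (¬red ∧ (red ∨ green)): {Green}.

{Green}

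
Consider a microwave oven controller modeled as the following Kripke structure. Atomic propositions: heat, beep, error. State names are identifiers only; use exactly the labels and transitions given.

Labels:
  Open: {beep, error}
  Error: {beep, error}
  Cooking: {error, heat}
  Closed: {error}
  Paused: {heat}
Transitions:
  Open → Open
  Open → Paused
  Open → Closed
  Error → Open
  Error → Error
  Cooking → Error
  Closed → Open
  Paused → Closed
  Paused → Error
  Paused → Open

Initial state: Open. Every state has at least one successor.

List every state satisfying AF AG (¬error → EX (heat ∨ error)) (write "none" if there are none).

{Open, Error, Cooking, Closed, Paused}

States satisfying AG (¬error → EX (heat ∨ error)): {Open, Error, Cooking, Closed, Paused}.
States satisfying AF AG (¬error → EX (heat ∨ error)): {Open, Error, Cooking, Closed, Paused}.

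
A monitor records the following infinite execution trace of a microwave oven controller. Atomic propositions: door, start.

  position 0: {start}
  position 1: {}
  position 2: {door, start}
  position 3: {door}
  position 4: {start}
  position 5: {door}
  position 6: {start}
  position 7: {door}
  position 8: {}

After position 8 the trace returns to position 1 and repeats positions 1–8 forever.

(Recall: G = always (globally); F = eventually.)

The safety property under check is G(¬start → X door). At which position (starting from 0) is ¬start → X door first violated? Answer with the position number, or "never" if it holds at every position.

3

Check ¬start → X door at each position in order: 0 ✓, 1 ✓, 2 ✓.
At position 3 the labels are {door} and the next position 4 has {start}, so ¬start → X door is false there. This is the first violation.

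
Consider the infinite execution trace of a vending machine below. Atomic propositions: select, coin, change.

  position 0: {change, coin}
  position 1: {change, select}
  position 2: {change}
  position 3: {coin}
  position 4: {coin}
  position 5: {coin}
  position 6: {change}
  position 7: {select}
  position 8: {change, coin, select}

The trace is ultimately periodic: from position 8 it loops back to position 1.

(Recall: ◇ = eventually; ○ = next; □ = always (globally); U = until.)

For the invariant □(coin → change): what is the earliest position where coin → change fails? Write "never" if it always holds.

Check coin → change at each position in order: 0 ✓, 1 ✓, 2 ✓.
At position 3 the labels are {coin}, so coin → change is false there. This is the first violation.

3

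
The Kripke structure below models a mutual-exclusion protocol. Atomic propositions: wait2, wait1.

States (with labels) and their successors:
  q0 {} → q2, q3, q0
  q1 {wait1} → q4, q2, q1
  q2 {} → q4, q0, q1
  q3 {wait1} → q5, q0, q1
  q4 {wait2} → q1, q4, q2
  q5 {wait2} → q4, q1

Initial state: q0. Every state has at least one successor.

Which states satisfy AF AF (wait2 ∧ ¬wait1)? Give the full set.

States satisfying AF (wait2 ∧ ¬wait1): {q4, q5}.
States satisfying AF AF (wait2 ∧ ¬wait1): {q4, q5}.

{q4, q5}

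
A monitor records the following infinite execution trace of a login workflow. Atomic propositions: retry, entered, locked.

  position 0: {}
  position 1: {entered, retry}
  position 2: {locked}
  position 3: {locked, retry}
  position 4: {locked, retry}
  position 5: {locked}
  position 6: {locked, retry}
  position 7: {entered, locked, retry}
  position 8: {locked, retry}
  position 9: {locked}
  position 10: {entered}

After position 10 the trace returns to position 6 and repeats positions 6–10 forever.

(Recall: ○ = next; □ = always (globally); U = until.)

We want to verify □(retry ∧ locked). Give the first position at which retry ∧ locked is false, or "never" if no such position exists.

At position 0 the labels are {}, so retry ∧ locked is false there. This is the first violation.

0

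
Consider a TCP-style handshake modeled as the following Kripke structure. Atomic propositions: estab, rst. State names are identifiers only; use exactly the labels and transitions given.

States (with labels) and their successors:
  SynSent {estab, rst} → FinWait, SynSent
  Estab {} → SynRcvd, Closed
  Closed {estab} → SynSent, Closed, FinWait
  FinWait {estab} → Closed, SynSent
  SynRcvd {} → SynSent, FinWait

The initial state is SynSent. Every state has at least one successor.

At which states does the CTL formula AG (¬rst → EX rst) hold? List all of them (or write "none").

{SynSent, Closed, FinWait, SynRcvd}

States satisfying ¬rst → EX rst: {SynSent, Closed, FinWait, SynRcvd}.
States satisfying AG (¬rst → EX rst): {SynSent, Closed, FinWait, SynRcvd}.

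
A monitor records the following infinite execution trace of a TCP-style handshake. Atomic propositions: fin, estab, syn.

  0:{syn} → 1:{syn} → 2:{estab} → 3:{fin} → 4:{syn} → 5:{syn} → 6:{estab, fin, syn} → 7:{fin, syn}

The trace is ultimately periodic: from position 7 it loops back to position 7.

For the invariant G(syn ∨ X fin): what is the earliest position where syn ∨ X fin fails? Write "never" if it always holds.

3

Check syn ∨ X fin at each position in order: 0 ✓, 1 ✓, 2 ✓.
At position 3 the labels are {fin} and the next position 4 has {syn}, so syn ∨ X fin is false there. This is the first violation.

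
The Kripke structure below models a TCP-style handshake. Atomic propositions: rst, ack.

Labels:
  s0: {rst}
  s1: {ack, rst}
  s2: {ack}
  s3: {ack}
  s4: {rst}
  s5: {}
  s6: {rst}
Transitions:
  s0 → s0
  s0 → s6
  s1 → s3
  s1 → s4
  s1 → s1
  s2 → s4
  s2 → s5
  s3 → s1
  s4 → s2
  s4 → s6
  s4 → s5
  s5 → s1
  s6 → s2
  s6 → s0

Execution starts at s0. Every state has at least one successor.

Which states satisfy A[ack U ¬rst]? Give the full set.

States satisfying ack: {s1, s2, s3}.
States satisfying ¬rst: {s2, s3, s5}.
States satisfying A[ack U ¬rst]: {s2, s3, s5}.

{s2, s3, s5}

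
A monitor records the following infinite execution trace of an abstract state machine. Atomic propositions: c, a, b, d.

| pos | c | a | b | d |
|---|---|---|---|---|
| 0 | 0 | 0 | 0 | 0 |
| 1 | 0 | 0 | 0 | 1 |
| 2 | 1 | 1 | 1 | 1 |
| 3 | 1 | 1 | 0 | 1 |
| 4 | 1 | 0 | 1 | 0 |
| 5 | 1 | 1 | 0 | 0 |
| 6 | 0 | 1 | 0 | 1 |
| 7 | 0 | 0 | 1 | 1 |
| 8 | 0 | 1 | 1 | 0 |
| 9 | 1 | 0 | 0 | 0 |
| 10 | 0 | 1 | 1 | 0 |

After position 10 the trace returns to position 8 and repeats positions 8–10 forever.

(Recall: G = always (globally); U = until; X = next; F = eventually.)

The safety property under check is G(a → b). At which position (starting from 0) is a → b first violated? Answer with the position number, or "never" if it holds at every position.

Check a → b at each position in order: 0 ✓, 1 ✓, 2 ✓.
At position 3 the labels are {a, c, d}, so a → b is false there. This is the first violation.

3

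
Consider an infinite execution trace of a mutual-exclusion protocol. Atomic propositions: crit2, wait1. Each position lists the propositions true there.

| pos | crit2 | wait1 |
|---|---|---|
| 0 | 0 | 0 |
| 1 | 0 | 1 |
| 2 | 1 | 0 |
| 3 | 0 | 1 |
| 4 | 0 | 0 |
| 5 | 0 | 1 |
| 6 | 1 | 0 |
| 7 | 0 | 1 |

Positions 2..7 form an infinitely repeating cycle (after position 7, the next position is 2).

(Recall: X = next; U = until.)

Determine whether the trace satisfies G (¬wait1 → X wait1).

Holds

¬wait1 → X wait1 holds at every position 0..7, and those are all positions ever visited, so G (¬wait1 → X wait1) holds.
Positions where ¬wait1 holds: 0, 2, 4, 6.
Check X wait1 at each: 0→ok, 2→ok, 4→ok, 6→ok.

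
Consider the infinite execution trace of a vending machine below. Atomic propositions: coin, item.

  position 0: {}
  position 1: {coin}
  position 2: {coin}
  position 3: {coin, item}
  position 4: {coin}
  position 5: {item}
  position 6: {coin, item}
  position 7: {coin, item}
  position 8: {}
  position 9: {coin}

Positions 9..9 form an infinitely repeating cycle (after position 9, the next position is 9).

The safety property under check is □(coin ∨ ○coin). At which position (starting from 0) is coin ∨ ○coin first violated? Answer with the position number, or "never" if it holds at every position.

coin ∨ ○coin holds at every position 0..9, and those are all the positions the trace ever visits, so the invariant □(coin ∨ ○coin) is never violated.

never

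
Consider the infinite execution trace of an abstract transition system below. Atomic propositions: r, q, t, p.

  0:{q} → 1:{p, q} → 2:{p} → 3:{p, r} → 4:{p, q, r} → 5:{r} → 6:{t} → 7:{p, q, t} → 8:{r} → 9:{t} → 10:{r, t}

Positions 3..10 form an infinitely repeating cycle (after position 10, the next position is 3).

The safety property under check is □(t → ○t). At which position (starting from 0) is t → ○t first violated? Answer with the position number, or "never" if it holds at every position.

7

Check t → ○t at each position in order: 0 ✓, 1 ✓, 2 ✓, 3 ✓, 4 ✓, 5 ✓, 6 ✓.
At position 7 the labels are {p, q, t} and the next position 8 has {r}, so t → ○t is false there. This is the first violation.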